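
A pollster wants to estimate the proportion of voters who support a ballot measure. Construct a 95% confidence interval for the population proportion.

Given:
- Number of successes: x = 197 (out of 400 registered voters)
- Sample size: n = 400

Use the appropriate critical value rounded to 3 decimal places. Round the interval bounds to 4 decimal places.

Sample proportion: p̂ = 197/400 = 0.492500

Check conditions for normal approximation:
  np̂ = 197 ≥ 10 ✓
  n(1-p̂) = 203 ≥ 10 ✓

The sample is large enough, so use a z-interval (normal approximation) for the proportion.

For 95% confidence, z* = 1.96 (from standard normal table)

Standard error: SE = √(p̂(1-p̂)/n) = √(0.492500×0.507500/400) = 0.02499719

Margin of error: E = z* × SE = 1.96 × 0.02499719 = 0.048994

Z-interval: p̂ ± E = 0.492500 ± 0.048994 = (0.443506, 0.541494)

Rounded to 4 decimal places:

(0.4435, 0.5415)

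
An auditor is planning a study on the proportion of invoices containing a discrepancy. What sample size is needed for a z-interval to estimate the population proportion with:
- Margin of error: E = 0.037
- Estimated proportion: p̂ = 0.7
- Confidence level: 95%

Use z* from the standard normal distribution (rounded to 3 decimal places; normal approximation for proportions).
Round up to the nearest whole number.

Using z* for proportion z-interval (normal approximation).

For 95% confidence, z* = 1.96 (from standard normal table)

Sample size formula for proportion z-interval: n = z*²p̂(1-p̂)/E²

n = 1.96² × 0.7 × 0.3 / 0.037²
  = 3.8416 × 0.21 / 0.001369
  = 589.2885

Round up to the nearest whole number: n = 590

590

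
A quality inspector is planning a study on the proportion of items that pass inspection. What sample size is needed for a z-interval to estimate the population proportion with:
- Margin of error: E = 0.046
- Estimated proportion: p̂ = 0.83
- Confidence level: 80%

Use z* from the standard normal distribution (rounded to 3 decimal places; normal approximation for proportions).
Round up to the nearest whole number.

Using z* for proportion z-interval (normal approximation).

For 80% confidence, z* = 1.282 (from standard normal table)

Sample size formula for proportion z-interval: n = z*²p̂(1-p̂)/E²

n = 1.282² × 0.83 × 0.17 / 0.046²
  = 1.643524 × 0.1411 / 0.002116
  = 109.5942

Round up to the nearest whole number: n = 110

110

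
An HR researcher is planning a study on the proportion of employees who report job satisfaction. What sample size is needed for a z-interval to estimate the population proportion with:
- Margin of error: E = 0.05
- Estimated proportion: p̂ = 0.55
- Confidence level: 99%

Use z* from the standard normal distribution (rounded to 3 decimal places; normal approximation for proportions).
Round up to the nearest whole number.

Using z* for proportion z-interval (normal approximation).

For 99% confidence, z* = 2.576 (from standard normal table)

Sample size formula for proportion z-interval: n = z*²p̂(1-p̂)/E²

n = 2.576² × 0.55 × 0.45 / 0.05²
  = 6.635776 × 0.2475 / 0.0025
  = 656.9418

Round up to the nearest whole number: n = 657

657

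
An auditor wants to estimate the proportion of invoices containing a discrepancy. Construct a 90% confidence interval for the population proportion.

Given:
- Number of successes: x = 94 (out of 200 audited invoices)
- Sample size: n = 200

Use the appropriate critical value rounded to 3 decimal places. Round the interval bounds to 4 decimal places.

Sample proportion: p̂ = 94/200 = 0.470000

Check conditions for normal approximation:
  np̂ = 94 ≥ 10 ✓
  n(1-p̂) = 106 ≥ 10 ✓

The sample is large enough, so use a z-interval (normal approximation) for the proportion.

For 90% confidence, z* = 1.645 (from standard normal table)

Standard error: SE = √(p̂(1-p̂)/n) = √(0.470000×0.530000/200) = 0.03529164

Margin of error: E = z* × SE = 1.645 × 0.03529164 = 0.058055

Z-interval: p̂ ± E = 0.470000 ± 0.058055 = (0.411945, 0.528055)

Rounded to 4 decimal places:

(0.4119, 0.5281)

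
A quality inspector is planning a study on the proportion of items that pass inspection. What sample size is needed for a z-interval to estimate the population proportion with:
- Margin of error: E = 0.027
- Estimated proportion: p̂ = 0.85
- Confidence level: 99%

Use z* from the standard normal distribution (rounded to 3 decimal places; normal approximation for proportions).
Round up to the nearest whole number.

Using z* for proportion z-interval (normal approximation).

For 99% confidence, z* = 2.576 (from standard normal table)

Sample size formula for proportion z-interval: n = z*²p̂(1-p̂)/E²

n = 2.576² × 0.85 × 0.15 / 0.027²
  = 6.635776 × 0.1275 / 0.000729
  = 1160.5781

Round up to the nearest whole number: n = 1161

1161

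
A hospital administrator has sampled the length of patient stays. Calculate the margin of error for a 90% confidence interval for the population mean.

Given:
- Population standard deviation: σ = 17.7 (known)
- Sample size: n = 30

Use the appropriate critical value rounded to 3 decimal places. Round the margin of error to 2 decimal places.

The population standard deviation σ is known, so use the z-interval margin of error formula.

For 90% confidence, z* = 1.645 (from standard normal table)

Margin of error formula for z-interval: E = z* × σ/√n

E = 1.645 × 17.7/√30
  = 1.645 × 3.231563
  = 5.3159

Rounded to 2 decimal places:

5.32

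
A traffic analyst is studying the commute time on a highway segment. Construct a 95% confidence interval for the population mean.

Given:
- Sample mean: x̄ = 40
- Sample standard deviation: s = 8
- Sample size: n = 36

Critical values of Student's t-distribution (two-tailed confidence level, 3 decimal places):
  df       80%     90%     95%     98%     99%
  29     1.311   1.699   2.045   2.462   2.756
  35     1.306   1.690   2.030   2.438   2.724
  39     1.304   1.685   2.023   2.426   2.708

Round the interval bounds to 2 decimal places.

The population standard deviation σ is unknown (only the sample standard deviation s is given), so use a t-interval with df = n - 1 = 36 - 1 = 35.

For 95% confidence with df = 35, t* = 2.030 (from t-table)

Standard error: SE = s/√n = 8/√36 = 1.333333

Margin of error: E = t* × SE = 2.030 × 1.333333 = 2.7067

T-interval: x̄ ± E = 40 ± 2.7067 = (37.2933, 42.7067)

Rounded to 2 decimal places:

(37.29, 42.71)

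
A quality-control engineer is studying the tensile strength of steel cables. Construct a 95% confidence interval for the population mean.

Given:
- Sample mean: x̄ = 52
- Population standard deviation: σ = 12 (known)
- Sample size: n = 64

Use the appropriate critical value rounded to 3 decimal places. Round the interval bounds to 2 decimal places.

The population standard deviation σ is known, so use a z-interval (standard normal critical value).

For 95% confidence, z* = 1.96 (from standard normal table)

Standard error: SE = σ/√n = 12/√64 = 1.500000

Margin of error: E = z* × SE = 1.96 × 1.500000 = 2.9400

Z-interval: x̄ ± E = 52 ± 2.9400 = (49.0600, 54.9400)

Rounded to 2 decimal places:

(49.06, 54.94)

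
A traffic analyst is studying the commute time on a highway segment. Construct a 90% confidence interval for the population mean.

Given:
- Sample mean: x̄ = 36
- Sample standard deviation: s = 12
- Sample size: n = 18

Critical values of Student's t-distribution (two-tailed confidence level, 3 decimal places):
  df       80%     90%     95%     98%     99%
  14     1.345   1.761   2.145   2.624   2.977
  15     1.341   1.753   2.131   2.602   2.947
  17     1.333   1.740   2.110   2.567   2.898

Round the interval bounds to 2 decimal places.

The population standard deviation σ is unknown (only the sample standard deviation s is given), so use a t-interval with df = n - 1 = 18 - 1 = 17.

For 90% confidence with df = 17, t* = 1.740 (from t-table)

Standard error: SE = s/√n = 12/√18 = 2.828427

Margin of error: E = t* × SE = 1.740 × 2.828427 = 4.9215

T-interval: x̄ ± E = 36 ± 4.9215 = (31.0785, 40.9215)

Rounded to 2 decimal places:

(31.08, 40.92)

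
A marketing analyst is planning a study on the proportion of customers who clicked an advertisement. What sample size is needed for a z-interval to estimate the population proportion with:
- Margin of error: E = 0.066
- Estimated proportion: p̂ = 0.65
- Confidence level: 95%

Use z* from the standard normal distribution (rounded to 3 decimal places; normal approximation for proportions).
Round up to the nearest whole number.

Using z* for proportion z-interval (normal approximation).

For 95% confidence, z* = 1.96 (from standard normal table)

Sample size formula for proportion z-interval: n = z*²p̂(1-p̂)/E²

n = 1.96² × 0.65 × 0.35 / 0.066²
  = 3.8416 × 0.2275 / 0.004356
  = 200.6345

Round up to the nearest whole number: n = 201

201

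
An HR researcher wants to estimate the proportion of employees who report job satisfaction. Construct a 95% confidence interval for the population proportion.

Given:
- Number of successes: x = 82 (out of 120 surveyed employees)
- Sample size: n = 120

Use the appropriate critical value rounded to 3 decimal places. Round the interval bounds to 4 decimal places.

Sample proportion: p̂ = 82/120 = 0.683333

Check conditions for normal approximation:
  np̂ = 82 ≥ 10 ✓
  n(1-p̂) = 38 ≥ 10 ✓

The sample is large enough, so use a z-interval (normal approximation) for the proportion.

For 95% confidence, z* = 1.96 (from standard normal table)

Standard error: SE = √(p̂(1-p̂)/n) = √(0.683333×0.316667/120) = 0.04246458

Margin of error: E = z* × SE = 1.96 × 0.04246458 = 0.083231

Z-interval: p̂ ± E = 0.683333 ± 0.083231 = (0.600103, 0.766564)

Rounded to 4 decimal places:

(0.6001, 0.7666)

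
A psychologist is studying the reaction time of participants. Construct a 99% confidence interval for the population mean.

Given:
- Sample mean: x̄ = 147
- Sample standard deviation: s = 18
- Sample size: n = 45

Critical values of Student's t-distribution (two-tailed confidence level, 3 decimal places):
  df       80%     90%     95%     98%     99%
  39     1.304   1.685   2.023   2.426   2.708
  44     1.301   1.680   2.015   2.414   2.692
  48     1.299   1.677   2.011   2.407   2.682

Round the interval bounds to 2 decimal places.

The population standard deviation σ is unknown (only the sample standard deviation s is given), so use a t-interval with df = n - 1 = 45 - 1 = 44.

For 99% confidence with df = 44, t* = 2.692 (from t-table)

Standard error: SE = s/√n = 18/√45 = 2.683282

Margin of error: E = t* × SE = 2.692 × 2.683282 = 7.2234

T-interval: x̄ ± E = 147 ± 7.2234 = (139.7766, 154.2234)

Rounded to 2 decimal places:

(139.78, 154.22)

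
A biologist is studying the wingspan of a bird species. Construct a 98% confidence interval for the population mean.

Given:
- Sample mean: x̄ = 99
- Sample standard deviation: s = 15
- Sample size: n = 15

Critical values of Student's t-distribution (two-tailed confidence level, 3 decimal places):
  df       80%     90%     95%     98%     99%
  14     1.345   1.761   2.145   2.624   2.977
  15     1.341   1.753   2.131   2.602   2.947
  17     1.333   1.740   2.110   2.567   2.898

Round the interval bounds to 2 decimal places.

The population standard deviation σ is unknown (only the sample standard deviation s is given), so use a t-interval with df = n - 1 = 15 - 1 = 14.

For 98% confidence with df = 14, t* = 2.624 (from t-table)

Standard error: SE = s/√n = 15/√15 = 3.872983

Margin of error: E = t* × SE = 2.624 × 3.872983 = 10.1627

T-interval: x̄ ± E = 99 ± 10.1627 = (88.8373, 109.1627)

Rounded to 2 decimal places:

(88.84, 109.16)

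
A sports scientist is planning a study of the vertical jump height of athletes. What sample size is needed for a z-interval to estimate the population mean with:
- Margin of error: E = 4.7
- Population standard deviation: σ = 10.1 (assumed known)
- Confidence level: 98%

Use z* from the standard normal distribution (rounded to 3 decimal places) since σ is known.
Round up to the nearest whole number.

Using z* since population σ is known (z-interval formula).

For 98% confidence, z* = 2.326 (from standard normal table)

Sample size formula for z-interval: n = (z*σ/E)²

n = (2.326 × 10.1 / 4.7)²
  = (4.998426)²
  = 24.9843

Round up to the nearest whole number: n = 25

25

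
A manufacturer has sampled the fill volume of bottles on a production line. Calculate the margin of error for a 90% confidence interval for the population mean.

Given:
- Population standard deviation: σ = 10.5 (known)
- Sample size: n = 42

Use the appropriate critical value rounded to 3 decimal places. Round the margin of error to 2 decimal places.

The population standard deviation σ is known, so use the z-interval margin of error formula.

For 90% confidence, z* = 1.645 (from standard normal table)

Margin of error formula for z-interval: E = z* × σ/√n

E = 1.645 × 10.5/√42
  = 1.645 × 1.620185
  = 2.6652

Rounded to 2 decimal places:

2.67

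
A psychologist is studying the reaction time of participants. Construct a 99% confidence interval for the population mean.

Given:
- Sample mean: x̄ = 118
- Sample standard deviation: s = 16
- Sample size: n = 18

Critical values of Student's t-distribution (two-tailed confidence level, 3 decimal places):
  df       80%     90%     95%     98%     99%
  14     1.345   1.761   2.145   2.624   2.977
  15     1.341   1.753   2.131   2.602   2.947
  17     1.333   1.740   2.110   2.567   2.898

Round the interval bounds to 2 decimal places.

The population standard deviation σ is unknown (only the sample standard deviation s is given), so use a t-interval with df = n - 1 = 18 - 1 = 17.

For 99% confidence with df = 17, t* = 2.898 (from t-table)

Standard error: SE = s/√n = 16/√18 = 3.771236

Margin of error: E = t* × SE = 2.898 × 3.771236 = 10.9290

T-interval: x̄ ± E = 118 ± 10.9290 = (107.0710, 128.9290)

Rounded to 2 decimal places:

(107.07, 128.93)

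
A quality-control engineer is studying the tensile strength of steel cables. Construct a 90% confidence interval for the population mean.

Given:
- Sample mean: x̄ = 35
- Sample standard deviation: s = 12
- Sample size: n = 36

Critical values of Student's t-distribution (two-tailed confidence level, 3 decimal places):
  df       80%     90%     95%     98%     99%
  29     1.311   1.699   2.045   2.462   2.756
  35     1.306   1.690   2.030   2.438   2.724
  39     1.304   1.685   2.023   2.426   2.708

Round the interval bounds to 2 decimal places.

The population standard deviation σ is unknown (only the sample standard deviation s is given), so use a t-interval with df = n - 1 = 36 - 1 = 35.

For 90% confidence with df = 35, t* = 1.690 (from t-table)

Standard error: SE = s/√n = 12/√36 = 2.000000

Margin of error: E = t* × SE = 1.690 × 2.000000 = 3.3800

T-interval: x̄ ± E = 35 ± 3.3800 = (31.6200, 38.3800)

Rounded to 2 decimal places:

(31.62, 38.38)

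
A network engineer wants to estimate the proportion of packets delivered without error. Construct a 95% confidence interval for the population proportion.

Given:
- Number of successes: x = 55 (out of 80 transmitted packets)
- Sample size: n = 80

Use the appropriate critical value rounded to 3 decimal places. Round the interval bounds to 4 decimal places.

Sample proportion: p̂ = 55/80 = 0.687500

Check conditions for normal approximation:
  np̂ = 55 ≥ 10 ✓
  n(1-p̂) = 25 ≥ 10 ✓

The sample is large enough, so use a z-interval (normal approximation) for the proportion.

For 95% confidence, z* = 1.96 (from standard normal table)

Standard error: SE = √(p̂(1-p̂)/n) = √(0.687500×0.312500/80) = 0.05182226

Margin of error: E = z* × SE = 1.96 × 0.05182226 = 0.101572

Z-interval: p̂ ± E = 0.687500 ± 0.101572 = (0.585928, 0.789072)

Rounded to 4 decimal places:

(0.5859, 0.7891)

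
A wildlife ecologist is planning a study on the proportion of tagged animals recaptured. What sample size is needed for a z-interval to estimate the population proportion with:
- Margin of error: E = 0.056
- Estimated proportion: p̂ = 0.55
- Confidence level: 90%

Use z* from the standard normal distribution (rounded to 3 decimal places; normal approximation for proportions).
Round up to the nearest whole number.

Using z* for proportion z-interval (normal approximation).

For 90% confidence, z* = 1.645 (from standard normal table)

Sample size formula for proportion z-interval: n = z*²p̂(1-p̂)/E²

n = 1.645² × 0.55 × 0.45 / 0.056²
  = 2.706025 × 0.2475 / 0.003136
  = 213.5654

Round up to the nearest whole number: n = 214

214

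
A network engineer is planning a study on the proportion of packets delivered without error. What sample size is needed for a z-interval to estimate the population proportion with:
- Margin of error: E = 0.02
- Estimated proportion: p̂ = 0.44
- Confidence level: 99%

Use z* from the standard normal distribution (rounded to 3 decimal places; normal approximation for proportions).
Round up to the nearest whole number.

Using z* for proportion z-interval (normal approximation).

For 99% confidence, z* = 2.576 (from standard normal table)

Sample size formula for proportion z-interval: n = z*²p̂(1-p̂)/E²

n = 2.576² × 0.44 × 0.56 / 0.02²
  = 6.635776 × 0.2464 / 0.0004
  = 4087.6380

Round up to the nearest whole number: n = 4088

4088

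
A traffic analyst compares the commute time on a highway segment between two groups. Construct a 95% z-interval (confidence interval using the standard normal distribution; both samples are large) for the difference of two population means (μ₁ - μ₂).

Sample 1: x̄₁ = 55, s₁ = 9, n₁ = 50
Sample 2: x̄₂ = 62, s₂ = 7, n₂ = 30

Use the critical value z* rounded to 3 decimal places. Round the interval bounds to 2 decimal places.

Both samples are large (n₁ = 50 ≥ 30, n₂ = 30 ≥ 30), so a z-interval for the difference of means applies.

Point estimate: x̄₁ - x̄₂ = 55 - 62 = -7

Standard error: SE = √(s₁²/n₁ + s₂²/n₂)
= √(9²/50 + 7²/30)
= √(1.620000 + 1.633333)
= 1.803700

For 95% confidence, z* = 1.96 (from standard normal table)
Margin of error: E = z* × SE = 1.96 × 1.803700 = 3.5353

Z-interval: (x̄₁ - x̄₂) ± E = -7 ± 3.5353 = (-10.5353, -3.4647)

Rounded to 2 decimal places:

(-10.54, -3.46)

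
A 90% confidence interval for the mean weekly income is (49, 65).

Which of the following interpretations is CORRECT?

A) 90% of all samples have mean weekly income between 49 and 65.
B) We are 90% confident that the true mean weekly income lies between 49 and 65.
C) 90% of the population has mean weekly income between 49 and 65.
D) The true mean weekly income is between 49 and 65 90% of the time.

A confidence interval represents our confidence in the procedure, not a probability statement about the parameter.

Key concept: If we repeated this sampling process many times and computed a 90% CI each time, about 90% of those intervals would contain the true population parameter.

For this specific interval (49, 65):
- Midpoint (point estimate): 57
- Margin of error: 8

The correct interpretation is the one stating confidence that the true parameter lies in the interval — option B.

B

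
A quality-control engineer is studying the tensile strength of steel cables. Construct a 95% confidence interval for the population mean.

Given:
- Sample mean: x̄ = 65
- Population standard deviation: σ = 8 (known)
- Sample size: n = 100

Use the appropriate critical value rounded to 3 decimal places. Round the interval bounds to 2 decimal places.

The population standard deviation σ is known, so use a z-interval (standard normal critical value).

For 95% confidence, z* = 1.96 (from standard normal table)

Standard error: SE = σ/√n = 8/√100 = 0.800000

Margin of error: E = z* × SE = 1.96 × 0.800000 = 1.5680

Z-interval: x̄ ± E = 65 ± 1.5680 = (63.4320, 66.5680)

Rounded to 2 decimal places:

(63.43, 66.57)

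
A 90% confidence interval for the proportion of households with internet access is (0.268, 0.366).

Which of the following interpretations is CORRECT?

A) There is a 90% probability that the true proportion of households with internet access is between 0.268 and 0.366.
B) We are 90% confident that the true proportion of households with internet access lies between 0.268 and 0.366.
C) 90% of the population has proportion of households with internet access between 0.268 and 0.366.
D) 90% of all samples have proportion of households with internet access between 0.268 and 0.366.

A confidence interval represents our confidence in the procedure, not a probability statement about the parameter.

Key concept: If we repeated this sampling process many times and computed a 90% CI each time, about 90% of those intervals would contain the true population parameter.

For this specific interval (0.268, 0.366):
- Midpoint (point estimate): 0.317
- Margin of error: 0.049

The correct interpretation is the one stating confidence that the true parameter lies in the interval — option B.

B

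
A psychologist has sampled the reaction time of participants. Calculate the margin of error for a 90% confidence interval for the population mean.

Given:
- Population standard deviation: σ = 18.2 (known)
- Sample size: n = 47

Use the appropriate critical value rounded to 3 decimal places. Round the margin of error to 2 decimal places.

The population standard deviation σ is known, so use the z-interval margin of error formula.

For 90% confidence, z* = 1.645 (from standard normal table)

Margin of error formula for z-interval: E = z* × σ/√n

E = 1.645 × 18.2/√47
  = 1.645 × 2.654743
  = 4.3671

Rounded to 2 decimal places:

4.37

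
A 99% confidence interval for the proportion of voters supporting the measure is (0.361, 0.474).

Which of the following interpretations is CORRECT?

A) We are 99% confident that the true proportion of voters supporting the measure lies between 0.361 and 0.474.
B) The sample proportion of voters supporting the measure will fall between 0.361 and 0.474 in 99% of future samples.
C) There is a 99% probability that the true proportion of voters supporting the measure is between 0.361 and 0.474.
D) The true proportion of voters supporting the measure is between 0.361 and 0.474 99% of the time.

A confidence interval represents our confidence in the procedure, not a probability statement about the parameter.

Key concept: If we repeated this sampling process many times and computed a 99% CI each time, about 99% of those intervals would contain the true population parameter.

For this specific interval (0.361, 0.474):
- Midpoint (point estimate): 0.4175
- Margin of error: 0.0565

The correct interpretation is the one stating confidence that the true parameter lies in the interval — option A.

A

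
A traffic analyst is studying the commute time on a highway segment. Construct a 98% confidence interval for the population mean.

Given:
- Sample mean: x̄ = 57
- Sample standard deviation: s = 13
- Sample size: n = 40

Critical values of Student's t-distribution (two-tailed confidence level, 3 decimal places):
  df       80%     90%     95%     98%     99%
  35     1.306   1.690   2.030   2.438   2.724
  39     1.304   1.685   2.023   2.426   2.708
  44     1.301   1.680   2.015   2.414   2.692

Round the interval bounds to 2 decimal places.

The population standard deviation σ is unknown (only the sample standard deviation s is given), so use a t-interval with df = n - 1 = 40 - 1 = 39.

For 98% confidence with df = 39, t* = 2.426 (from t-table)

Standard error: SE = s/√n = 13/√40 = 2.055480

Margin of error: E = t* × SE = 2.426 × 2.055480 = 4.9866

T-interval: x̄ ± E = 57 ± 4.9866 = (52.0134, 61.9866)

Rounded to 2 decimal places:

(52.01, 61.99)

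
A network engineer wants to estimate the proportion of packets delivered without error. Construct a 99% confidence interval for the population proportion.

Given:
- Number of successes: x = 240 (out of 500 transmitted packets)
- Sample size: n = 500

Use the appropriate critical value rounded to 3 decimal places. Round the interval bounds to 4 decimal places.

Sample proportion: p̂ = 240/500 = 0.480000

Check conditions for normal approximation:
  np̂ = 240 ≥ 10 ✓
  n(1-p̂) = 260 ≥ 10 ✓

The sample is large enough, so use a z-interval (normal approximation) for the proportion.

For 99% confidence, z* = 2.576 (from standard normal table)

Standard error: SE = √(p̂(1-p̂)/n) = √(0.480000×0.520000/500) = 0.02234278

Margin of error: E = z* × SE = 2.576 × 0.02234278 = 0.057555

Z-interval: p̂ ± E = 0.480000 ± 0.057555 = (0.422445, 0.537555)

Rounded to 4 decimal places:

(0.4224, 0.5376)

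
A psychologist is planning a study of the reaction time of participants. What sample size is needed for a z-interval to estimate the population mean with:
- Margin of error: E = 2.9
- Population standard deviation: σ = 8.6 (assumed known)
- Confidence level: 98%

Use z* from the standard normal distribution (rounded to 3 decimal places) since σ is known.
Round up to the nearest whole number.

Using z* since population σ is known (z-interval formula).

For 98% confidence, z* = 2.326 (from standard normal table)

Sample size formula for z-interval: n = (z*σ/E)²

n = (2.326 × 8.6 / 2.9)²
  = (6.897793)²
  = 47.5795

Round up to the nearest whole number: n = 48

48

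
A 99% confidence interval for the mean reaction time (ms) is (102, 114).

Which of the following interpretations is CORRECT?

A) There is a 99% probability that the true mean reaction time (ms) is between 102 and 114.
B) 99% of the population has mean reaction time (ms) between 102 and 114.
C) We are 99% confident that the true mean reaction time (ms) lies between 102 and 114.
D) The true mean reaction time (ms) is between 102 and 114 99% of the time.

A confidence interval represents our confidence in the procedure, not a probability statement about the parameter.

Key concept: If we repeated this sampling process many times and computed a 99% CI each time, about 99% of those intervals would contain the true population parameter.

For this specific interval (102, 114):
- Midpoint (point estimate): 108
- Margin of error: 6

The correct interpretation is the one stating confidence that the true parameter lies in the interval — option C.

C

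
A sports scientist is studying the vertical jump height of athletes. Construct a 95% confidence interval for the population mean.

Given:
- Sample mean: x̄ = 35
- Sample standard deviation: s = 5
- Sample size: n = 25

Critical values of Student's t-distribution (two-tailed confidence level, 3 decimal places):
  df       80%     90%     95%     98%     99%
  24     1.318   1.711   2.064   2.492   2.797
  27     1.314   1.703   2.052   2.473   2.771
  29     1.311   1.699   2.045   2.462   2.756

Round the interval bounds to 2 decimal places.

The population standard deviation σ is unknown (only the sample standard deviation s is given), so use a t-interval with df = n - 1 = 25 - 1 = 24.

For 95% confidence with df = 24, t* = 2.064 (from t-table)

Standard error: SE = s/√n = 5/√25 = 1.000000

Margin of error: E = t* × SE = 2.064 × 1.000000 = 2.0640

T-interval: x̄ ± E = 35 ± 2.0640 = (32.9360, 37.0640)

Rounded to 2 decimal places:

(32.94, 37.06)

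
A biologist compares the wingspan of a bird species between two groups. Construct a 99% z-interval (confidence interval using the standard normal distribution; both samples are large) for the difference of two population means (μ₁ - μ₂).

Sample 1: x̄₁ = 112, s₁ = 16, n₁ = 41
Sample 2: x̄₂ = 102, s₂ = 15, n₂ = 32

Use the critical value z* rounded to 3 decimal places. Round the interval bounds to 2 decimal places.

Both samples are large (n₁ = 41 ≥ 30, n₂ = 32 ≥ 30), so a z-interval for the difference of means applies.

Point estimate: x̄₁ - x̄₂ = 112 - 102 = 10

Standard error: SE = √(s₁²/n₁ + s₂²/n₂)
= √(16²/41 + 15²/32)
= √(6.243902 + 7.031250)
= 3.643508

For 99% confidence, z* = 2.576 (from standard normal table)
Margin of error: E = z* × SE = 2.576 × 3.643508 = 9.3857

Z-interval: (x̄₁ - x̄₂) ± E = 10 ± 9.3857 = (0.6143, 19.3857)

Rounded to 2 decimal places:

(0.61, 19.39)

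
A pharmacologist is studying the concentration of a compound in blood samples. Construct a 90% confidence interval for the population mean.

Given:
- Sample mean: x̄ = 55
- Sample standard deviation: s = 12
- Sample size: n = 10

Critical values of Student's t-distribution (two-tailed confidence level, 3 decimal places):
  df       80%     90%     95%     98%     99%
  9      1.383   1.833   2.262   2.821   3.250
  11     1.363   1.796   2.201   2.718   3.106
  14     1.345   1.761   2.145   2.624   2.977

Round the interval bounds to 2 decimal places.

The population standard deviation σ is unknown (only the sample standard deviation s is given), so use a t-interval with df = n - 1 = 10 - 1 = 9.

For 90% confidence with df = 9, t* = 1.833 (from t-table)

Standard error: SE = s/√n = 12/√10 = 3.794733

Margin of error: E = t* × SE = 1.833 × 3.794733 = 6.9557

T-interval: x̄ ± E = 55 ± 6.9557 = (48.0443, 61.9557)

Rounded to 2 decimal places:

(48.04, 61.96)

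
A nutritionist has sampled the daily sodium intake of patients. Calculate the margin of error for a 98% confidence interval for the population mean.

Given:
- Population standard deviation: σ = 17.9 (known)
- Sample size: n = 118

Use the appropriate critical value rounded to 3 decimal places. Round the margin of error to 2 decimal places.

The population standard deviation σ is known, so use the z-interval margin of error formula.

For 98% confidence, z* = 2.326 (from standard normal table)

Margin of error formula for z-interval: E = z* × σ/√n

E = 2.326 × 17.9/√118
  = 2.326 × 1.647829
  = 3.8328

Rounded to 2 decimal places:

3.83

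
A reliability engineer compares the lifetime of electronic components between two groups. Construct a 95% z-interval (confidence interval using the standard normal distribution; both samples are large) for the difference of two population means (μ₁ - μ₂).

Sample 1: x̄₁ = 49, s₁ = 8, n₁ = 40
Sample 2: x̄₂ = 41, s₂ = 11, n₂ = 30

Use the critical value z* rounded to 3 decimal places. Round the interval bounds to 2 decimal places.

Both samples are large (n₁ = 40 ≥ 30, n₂ = 30 ≥ 30), so a z-interval for the difference of means applies.

Point estimate: x̄₁ - x̄₂ = 49 - 41 = 8

Standard error: SE = √(s₁²/n₁ + s₂²/n₂)
= √(8²/40 + 11²/30)
= √(1.600000 + 4.033333)
= 2.373464

For 95% confidence, z* = 1.96 (from standard normal table)
Margin of error: E = z* × SE = 1.96 × 2.373464 = 4.6520

Z-interval: (x̄₁ - x̄₂) ± E = 8 ± 4.6520 = (3.3480, 12.6520)

Rounded to 2 decimal places:

(3.35, 12.65)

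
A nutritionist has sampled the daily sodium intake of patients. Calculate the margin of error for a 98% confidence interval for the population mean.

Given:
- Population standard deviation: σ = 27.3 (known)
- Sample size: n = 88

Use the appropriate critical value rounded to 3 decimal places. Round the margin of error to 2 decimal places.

The population standard deviation σ is known, so use the z-interval margin of error formula.

For 98% confidence, z* = 2.326 (from standard normal table)

Margin of error formula for z-interval: E = z* × σ/√n

E = 2.326 × 27.3/√88
  = 2.326 × 2.910190
  = 6.7691

Rounded to 2 decimal places:

6.77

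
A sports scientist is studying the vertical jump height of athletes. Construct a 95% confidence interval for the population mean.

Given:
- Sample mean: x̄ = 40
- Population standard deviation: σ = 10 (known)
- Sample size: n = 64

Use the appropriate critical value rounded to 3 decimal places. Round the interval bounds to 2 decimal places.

The population standard deviation σ is known, so use a z-interval (standard normal critical value).

For 95% confidence, z* = 1.96 (from standard normal table)

Standard error: SE = σ/√n = 10/√64 = 1.250000

Margin of error: E = z* × SE = 1.96 × 1.250000 = 2.4500

Z-interval: x̄ ± E = 40 ± 2.4500 = (37.5500, 42.4500)

Rounded to 2 decimal places:

(37.55, 42.45)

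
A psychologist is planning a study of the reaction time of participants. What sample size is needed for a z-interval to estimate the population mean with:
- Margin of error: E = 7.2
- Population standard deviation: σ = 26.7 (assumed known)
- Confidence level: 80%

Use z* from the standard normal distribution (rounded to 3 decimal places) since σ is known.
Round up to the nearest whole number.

Using z* since population σ is known (z-interval formula).

For 80% confidence, z* = 1.282 (from standard normal table)

Sample size formula for z-interval: n = (z*σ/E)²

n = (1.282 × 26.7 / 7.2)²
  = (4.754083)²
  = 22.6013

Round up to the nearest whole number: n = 23

23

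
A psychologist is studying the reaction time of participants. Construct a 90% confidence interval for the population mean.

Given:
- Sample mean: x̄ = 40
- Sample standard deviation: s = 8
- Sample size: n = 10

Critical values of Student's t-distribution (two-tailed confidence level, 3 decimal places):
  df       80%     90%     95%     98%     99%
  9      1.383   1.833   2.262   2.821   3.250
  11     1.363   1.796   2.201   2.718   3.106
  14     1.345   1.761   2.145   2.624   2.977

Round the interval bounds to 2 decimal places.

The population standard deviation σ is unknown (only the sample standard deviation s is given), so use a t-interval with df = n - 1 = 10 - 1 = 9.

For 90% confidence with df = 9, t* = 1.833 (from t-table)

Standard error: SE = s/√n = 8/√10 = 2.529822

Margin of error: E = t* × SE = 1.833 × 2.529822 = 4.6372

T-interval: x̄ ± E = 40 ± 4.6372 = (35.3628, 44.6372)

Rounded to 2 decimal places:

(35.36, 44.64)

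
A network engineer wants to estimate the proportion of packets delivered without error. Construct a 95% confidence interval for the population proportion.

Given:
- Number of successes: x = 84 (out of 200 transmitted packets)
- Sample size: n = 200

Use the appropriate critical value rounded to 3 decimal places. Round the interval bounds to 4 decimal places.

Sample proportion: p̂ = 84/200 = 0.420000

Check conditions for normal approximation:
  np̂ = 84 ≥ 10 ✓
  n(1-p̂) = 116 ≥ 10 ✓

The sample is large enough, so use a z-interval (normal approximation) for the proportion.

For 95% confidence, z* = 1.96 (from standard normal table)

Standard error: SE = √(p̂(1-p̂)/n) = √(0.420000×0.580000/200) = 0.03489986

Margin of error: E = z* × SE = 1.96 × 0.03489986 = 0.068404

Z-interval: p̂ ± E = 0.420000 ± 0.068404 = (0.351596, 0.488404)

Rounded to 4 decimal places:

(0.3516, 0.4884)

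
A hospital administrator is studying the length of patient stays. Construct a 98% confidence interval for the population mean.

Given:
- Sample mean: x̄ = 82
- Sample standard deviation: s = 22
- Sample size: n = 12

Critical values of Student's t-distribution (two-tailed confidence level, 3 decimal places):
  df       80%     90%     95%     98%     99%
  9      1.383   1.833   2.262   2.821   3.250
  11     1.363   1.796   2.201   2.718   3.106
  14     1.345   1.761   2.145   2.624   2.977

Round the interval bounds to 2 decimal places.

The population standard deviation σ is unknown (only the sample standard deviation s is given), so use a t-interval with df = n - 1 = 12 - 1 = 11.

For 98% confidence with df = 11, t* = 2.718 (from t-table)

Standard error: SE = s/√n = 22/√12 = 6.350853

Margin of error: E = t* × SE = 2.718 × 6.350853 = 17.2616

T-interval: x̄ ± E = 82 ± 17.2616 = (64.7384, 99.2616)

Rounded to 2 decimal places:

(64.74, 99.26)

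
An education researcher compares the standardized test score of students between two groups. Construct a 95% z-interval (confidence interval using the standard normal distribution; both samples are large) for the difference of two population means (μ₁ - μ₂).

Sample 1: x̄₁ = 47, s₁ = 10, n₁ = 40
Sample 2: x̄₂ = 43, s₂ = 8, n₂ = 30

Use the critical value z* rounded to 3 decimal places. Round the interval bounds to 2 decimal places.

Both samples are large (n₁ = 40 ≥ 30, n₂ = 30 ≥ 30), so a z-interval for the difference of means applies.

Point estimate: x̄₁ - x̄₂ = 47 - 43 = 4

Standard error: SE = √(s₁²/n₁ + s₂²/n₂)
= √(10²/40 + 8²/30)
= √(2.500000 + 2.133333)
= 2.152518

For 95% confidence, z* = 1.96 (from standard normal table)
Margin of error: E = z* × SE = 1.96 × 2.152518 = 4.2189

Z-interval: (x̄₁ - x̄₂) ± E = 4 ± 4.2189 = (-0.2189, 8.2189)

Rounded to 2 decimal places:

(-0.22, 8.22)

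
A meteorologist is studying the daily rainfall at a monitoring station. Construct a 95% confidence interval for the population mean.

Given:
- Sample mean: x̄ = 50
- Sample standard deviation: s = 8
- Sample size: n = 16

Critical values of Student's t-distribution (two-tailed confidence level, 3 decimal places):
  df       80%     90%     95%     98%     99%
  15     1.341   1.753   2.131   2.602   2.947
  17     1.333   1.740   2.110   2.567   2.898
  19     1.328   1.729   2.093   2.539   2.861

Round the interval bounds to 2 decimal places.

The population standard deviation σ is unknown (only the sample standard deviation s is given), so use a t-interval with df = n - 1 = 16 - 1 = 15.

For 95% confidence with df = 15, t* = 2.131 (from t-table)

Standard error: SE = s/√n = 8/√16 = 2.000000

Margin of error: E = t* × SE = 2.131 × 2.000000 = 4.2620

T-interval: x̄ ± E = 50 ± 4.2620 = (45.7380, 54.2620)

Rounded to 2 decimal places:

(45.74, 54.26)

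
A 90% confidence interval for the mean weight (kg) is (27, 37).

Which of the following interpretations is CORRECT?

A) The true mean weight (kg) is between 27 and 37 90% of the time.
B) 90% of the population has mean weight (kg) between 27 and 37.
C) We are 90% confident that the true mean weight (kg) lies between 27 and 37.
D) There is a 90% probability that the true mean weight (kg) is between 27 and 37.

A confidence interval represents our confidence in the procedure, not a probability statement about the parameter.

Key concept: If we repeated this sampling process many times and computed a 90% CI each time, about 90% of those intervals would contain the true population parameter.

For this specific interval (27, 37):
- Midpoint (point estimate): 32
- Margin of error: 5

The correct interpretation is the one stating confidence that the true parameter lies in the interval — option C.

C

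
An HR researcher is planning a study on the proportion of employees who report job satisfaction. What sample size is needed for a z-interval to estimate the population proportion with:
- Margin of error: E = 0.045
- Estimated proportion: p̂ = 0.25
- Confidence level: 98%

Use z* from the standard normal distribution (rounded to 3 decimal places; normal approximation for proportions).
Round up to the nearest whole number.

Using z* for proportion z-interval (normal approximation).

For 98% confidence, z* = 2.326 (from standard normal table)

Sample size formula for proportion z-interval: n = z*²p̂(1-p̂)/E²

n = 2.326² × 0.25 × 0.75 / 0.045²
  = 5.410276 × 0.1875 / 0.002025
  = 500.9515

Round up to the nearest whole number: n = 501

501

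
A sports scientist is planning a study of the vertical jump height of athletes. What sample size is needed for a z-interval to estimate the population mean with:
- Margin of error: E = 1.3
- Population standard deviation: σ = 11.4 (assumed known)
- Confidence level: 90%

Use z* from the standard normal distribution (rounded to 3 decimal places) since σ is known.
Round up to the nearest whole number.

Using z* since population σ is known (z-interval formula).

For 90% confidence, z* = 1.645 (from standard normal table)

Sample size formula for z-interval: n = (z*σ/E)²

n = (1.645 × 11.4 / 1.3)²
  = (14.425385)²
  = 208.0917

Round up to the nearest whole number: n = 209

209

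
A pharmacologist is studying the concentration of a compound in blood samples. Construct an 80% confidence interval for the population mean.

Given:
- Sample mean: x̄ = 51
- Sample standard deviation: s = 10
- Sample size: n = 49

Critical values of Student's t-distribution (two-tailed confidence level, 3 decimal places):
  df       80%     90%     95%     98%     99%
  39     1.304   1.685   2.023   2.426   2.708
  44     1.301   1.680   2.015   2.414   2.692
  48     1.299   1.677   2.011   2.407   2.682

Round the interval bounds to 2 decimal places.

The population standard deviation σ is unknown (only the sample standard deviation s is given), so use a t-interval with df = n - 1 = 49 - 1 = 48.

For 80% confidence with df = 48, t* = 1.299 (from t-table)

Standard error: SE = s/√n = 10/√49 = 1.428571

Margin of error: E = t* × SE = 1.299 × 1.428571 = 1.8557

T-interval: x̄ ± E = 51 ± 1.8557 = (49.1443, 52.8557)

Rounded to 2 decimal places:

(49.14, 52.86)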